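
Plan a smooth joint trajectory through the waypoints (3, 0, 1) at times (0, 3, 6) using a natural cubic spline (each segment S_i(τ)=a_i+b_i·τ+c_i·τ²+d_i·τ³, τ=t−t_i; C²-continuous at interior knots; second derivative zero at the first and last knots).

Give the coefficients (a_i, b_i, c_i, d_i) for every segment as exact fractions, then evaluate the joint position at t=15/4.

Δ: Δ0=-1, Δ1=1/3
row 1: diag=12, rhs=8; c'=1/4, d'=2/3
back: M1=2/3
M: M0=0, M1=2/3, M2=0
seg 0: a=3, c=M0/2=0, d=(M1−M0)/(6·3)=1/27, b=Δ0−h0·(2M0+M1)/6=-4/3
seg 1: a=0, c=M1/2=1/3, d=(M2−M1)/(6·3)=-1/27, b=Δ1−h1·(2M1+M2)/6=-1/3
t_q=15/4 → seg 1, τ=3/4; S=0+-1/3·τ+1/3·τ²+-1/27·τ³=-5/64

  seg 0: a=3 b=-4/3 c=0 d=1/27
  seg 1: a=0 b=-1/3 c=1/3 d=-1/27
S(15/4) = -5/64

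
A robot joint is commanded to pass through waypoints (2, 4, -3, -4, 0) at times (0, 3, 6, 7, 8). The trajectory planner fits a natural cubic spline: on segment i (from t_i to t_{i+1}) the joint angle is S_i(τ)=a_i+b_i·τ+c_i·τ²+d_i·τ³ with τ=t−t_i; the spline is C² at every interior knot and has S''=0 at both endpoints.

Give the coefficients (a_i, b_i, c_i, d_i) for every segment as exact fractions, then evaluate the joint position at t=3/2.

Δ: Δ0=2/3, Δ1=-7/3, Δ2=-1, Δ3=4
row 1: diag=12, rhs=-18; c'=1/4, d'=-3/2
row 2: denom=8−3·1/4=29/4; d'=(8−3·-3/2)/(29/4)=50/29
row 3: denom=4−1·4/29=112/29; d'=(30−1·50/29)/(112/29)=205/28
back: M3=205/28
back: M2=50/29−4/29·205/28=5/7
back: M1=-3/2−1/4·5/7=-47/28
M: M0=0, M1=-47/28, M2=5/7, M3=205/28, M4=0
seg 0: a=2, c=M0/2=0, d=(M1−M0)/(6·3)=-47/504, b=Δ0−h0·(2M0+M1)/6=253/168
seg 1: a=4, c=M1/2=-47/56, d=(M2−M1)/(6·3)=67/504, b=Δ1−h1·(2M1+M2)/6=-85/84
seg 2: a=-3, c=M2/2=5/14, d=(M3−M2)/(6·1)=185/168, b=Δ2−h2·(2M2+M3)/6=-59/24
seg 3: a=-4, c=M3/2=205/56, d=(M4−M3)/(6·1)=-205/168, b=Δ3−h3·(2M3+M4)/6=131/84
t_q=3/2 → seg 0, τ=3/2; S=2+253/168·τ+0·τ²+-47/504·τ³=1767/448

  seg 0: a=2 b=253/168 c=0 d=-47/504
  seg 1: a=4 b=-85/84 c=-47/56 d=67/504
  seg 2: a=-3 b=-59/24 c=5/14 d=185/168
  seg 3: a=-4 b=131/84 c=205/56 d=-205/168
S(3/2) = 1767/448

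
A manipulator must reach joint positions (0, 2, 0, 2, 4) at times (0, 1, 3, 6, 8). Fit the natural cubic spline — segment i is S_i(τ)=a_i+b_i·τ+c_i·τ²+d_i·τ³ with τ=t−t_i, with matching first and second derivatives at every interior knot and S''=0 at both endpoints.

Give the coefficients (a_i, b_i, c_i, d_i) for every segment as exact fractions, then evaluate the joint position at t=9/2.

  seg 0: a=0 b=359/138 c=0 d=-83/138
  seg 1: a=2 b=55/69 c=-83/46 d=125/276
  seg 2: a=0 b=-68/69 c=21/23 d=-25/207
  seg 3: a=2 b=85/69 c=-4/23 d=2/69
S(9/2) = 31/184

Δ: Δ0=2, Δ1=-1, Δ2=2/3, Δ3=1
row 1: diag=6, rhs=-18; c'=1/3, d'=-3
row 2: denom=10−2·1/3=28/3; d'=(10−2·-3)/(28/3)=12/7
row 3: denom=10−3·9/28=253/28; d'=(2−3·12/7)/(253/28)=-8/23
back: M3=-8/23
back: M2=12/7−9/28·-8/23=42/23
back: M1=-3−1/3·42/23=-83/23
M: M0=0, M1=-83/23, M2=42/23, M3=-8/23, M4=0
seg 0: a=0, c=M0/2=0, d=(M1−M0)/(6·1)=-83/138, b=Δ0−h0·(2M0+M1)/6=359/138
seg 1: a=2, c=M1/2=-83/46, d=(M2−M1)/(6·2)=125/276, b=Δ1−h1·(2M1+M2)/6=55/69
seg 2: a=0, c=M2/2=21/23, d=(M3−M2)/(6·3)=-25/207, b=Δ2−h2·(2M2+M3)/6=-68/69
seg 3: a=2, c=M3/2=-4/23, d=(M4−M3)/(6·2)=2/69, b=Δ3−h3·(2M3+M4)/6=85/69
t_q=9/2 → seg 2, τ=3/2; S=0+-68/69·τ+21/23·τ²+-25/207·τ³=31/184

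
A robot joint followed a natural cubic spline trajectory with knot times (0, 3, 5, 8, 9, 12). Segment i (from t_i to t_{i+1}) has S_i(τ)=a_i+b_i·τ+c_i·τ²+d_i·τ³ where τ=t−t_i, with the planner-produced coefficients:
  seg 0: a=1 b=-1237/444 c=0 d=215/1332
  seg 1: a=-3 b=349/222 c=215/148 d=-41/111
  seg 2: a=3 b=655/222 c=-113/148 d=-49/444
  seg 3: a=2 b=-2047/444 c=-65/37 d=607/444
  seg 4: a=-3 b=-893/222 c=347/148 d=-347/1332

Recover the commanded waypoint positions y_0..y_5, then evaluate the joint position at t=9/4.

y_0 = S_0(0) = a_0 = 1
y_1 = S_1(0) = a_1 = -3
y_2 = S_2(0) = a_2 = 3
y_3 = S_3(0) = a_3 = 2
y_4 = S_4(0) = a_4 = -3
y_5 = S_4(3) = -1
t_q=9/4 is in segment 0 (τ=9/4); S_0(τ)=-32489/9472

y_0=1 y_1=-3 y_2=3 y_3=2 y_4=-3 y_5=-1
S(9/4) = -32489/9472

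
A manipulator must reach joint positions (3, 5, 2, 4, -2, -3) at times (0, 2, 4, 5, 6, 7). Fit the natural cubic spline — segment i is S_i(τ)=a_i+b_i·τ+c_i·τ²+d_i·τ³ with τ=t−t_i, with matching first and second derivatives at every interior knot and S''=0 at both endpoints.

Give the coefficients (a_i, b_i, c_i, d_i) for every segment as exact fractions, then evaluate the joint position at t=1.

Δ: Δ0=1, Δ1=-3/2, Δ2=2, Δ3=-6, Δ4=-1
row 1: diag=8, rhs=-15; c'=1/4, d'=-15/8
row 2: denom=6−2·1/4=11/2; d'=(21−2·-15/8)/(11/2)=9/2
row 3: denom=4−1·2/11=42/11; d'=(-48−1·9/2)/(42/11)=-55/4
row 4: denom=4−1·11/42=157/42; d'=(30−1·-55/4)/(157/42)=3675/314
back: M4=3675/314
back: M3=-55/4−11/42·3675/314=-2640/157
back: M2=9/2−2/11·-2640/157=2373/314
back: M1=-15/8−1/4·2373/314=-591/157
M: M0=0, M1=-591/157, M2=2373/314, M3=-2640/157, M4=3675/314, M5=0
seg 0: a=3, c=M0/2=0, d=(M1−M0)/(6·2)=-197/628, b=Δ0−h0·(2M0+M1)/6=354/157
seg 1: a=5, c=M1/2=-591/314, d=(M2−M1)/(6·2)=1185/1256, b=Δ1−h1·(2M1+M2)/6=-237/157
seg 2: a=2, c=M2/2=2373/628, d=(M3−M2)/(6·1)=-2551/628, b=Δ2−h2·(2M2+M3)/6=717/314
seg 3: a=4, c=M3/2=-1320/157, d=(M4−M3)/(6·1)=2985/628, b=Δ3−h3·(2M3+M4)/6=-1473/628
seg 4: a=-2, c=M4/2=3675/628, d=(M5−M4)/(6·1)=-1225/628, b=Δ4−h4·(2M4+M5)/6=-1539/314
t_q=1 → seg 0, τ=1; S=3+354/157·τ+0·τ²+-197/628·τ³=3103/628

  seg 0: a=3 b=354/157 c=0 d=-197/628
  seg 1: a=5 b=-237/157 c=-591/314 d=1185/1256
  seg 2: a=2 b=717/314 c=2373/628 d=-2551/628
  seg 3: a=4 b=-1473/628 c=-1320/157 d=2985/628
  seg 4: a=-2 b=-1539/314 c=3675/628 d=-1225/628
S(1) = 3103/628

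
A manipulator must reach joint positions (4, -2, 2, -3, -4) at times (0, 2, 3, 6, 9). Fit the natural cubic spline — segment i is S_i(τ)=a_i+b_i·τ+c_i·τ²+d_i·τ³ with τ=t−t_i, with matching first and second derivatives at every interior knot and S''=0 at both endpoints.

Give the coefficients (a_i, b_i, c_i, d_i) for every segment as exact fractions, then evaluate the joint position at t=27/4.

  seg 0: a=4 b=-482/85 c=0 d=227/340
  seg 1: a=-2 b=199/85 c=681/170 d=-399/170
  seg 2: a=2 b=563/170 c=-258/85 d=421/918
  seg 3: a=-3 b=-214/85 c=557/510 d=-557/4590
S(27/4) = -47057/10880

Δ: Δ0=-3, Δ1=4, Δ2=-5/3, Δ3=-1/3
row 1: diag=6, rhs=42; c'=1/6, d'=7
row 2: denom=8−1·1/6=47/6; d'=(-34−1·7)/(47/6)=-246/47
row 3: denom=12−3·18/47=510/47; d'=(8−3·-246/47)/(510/47)=557/255
back: M3=557/255
back: M2=-246/47−18/47·557/255=-516/85
back: M1=7−1/6·-516/85=681/85
M: M0=0, M1=681/85, M2=-516/85, M3=557/255, M4=0
seg 0: a=4, c=M0/2=0, d=(M1−M0)/(6·2)=227/340, b=Δ0−h0·(2M0+M1)/6=-482/85
seg 1: a=-2, c=M1/2=681/170, d=(M2−M1)/(6·1)=-399/170, b=Δ1−h1·(2M1+M2)/6=199/85
seg 2: a=2, c=M2/2=-258/85, d=(M3−M2)/(6·3)=421/918, b=Δ2−h2·(2M2+M3)/6=563/170
seg 3: a=-3, c=M3/2=557/510, d=(M4−M3)/(6·3)=-557/4590, b=Δ3−h3·(2M3+M4)/6=-214/85
t_q=27/4 → seg 3, τ=3/4; S=-3+-214/85·τ+557/510·τ²+-557/4590·τ³=-47057/10880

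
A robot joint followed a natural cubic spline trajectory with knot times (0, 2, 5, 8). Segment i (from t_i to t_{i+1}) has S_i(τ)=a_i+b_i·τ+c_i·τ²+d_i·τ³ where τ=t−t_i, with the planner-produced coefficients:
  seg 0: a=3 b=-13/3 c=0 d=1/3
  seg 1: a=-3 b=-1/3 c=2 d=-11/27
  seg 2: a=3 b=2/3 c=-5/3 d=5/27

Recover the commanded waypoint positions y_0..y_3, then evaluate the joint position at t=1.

y_0 = S_0(0) = a_0 = 3
y_1 = S_1(0) = a_1 = -3
y_2 = S_2(0) = a_2 = 3
y_3 = S_2(3) = -5
t_q=1 is in segment 0 (τ=1); S_0(τ)=-1

y_0=3 y_1=-3 y_2=3 y_3=-5
S(1) = -1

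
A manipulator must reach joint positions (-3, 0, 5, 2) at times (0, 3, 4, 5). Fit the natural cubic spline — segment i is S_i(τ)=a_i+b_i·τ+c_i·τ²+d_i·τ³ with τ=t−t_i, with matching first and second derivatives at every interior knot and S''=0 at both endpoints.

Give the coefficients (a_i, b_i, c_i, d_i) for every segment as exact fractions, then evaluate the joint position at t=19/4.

  seg 0: a=-3 b=-41/31 c=0 d=8/31
  seg 1: a=0 b=175/31 c=72/31 d=-92/31
  seg 2: a=5 b=43/31 c=-204/31 d=68/31
S(19/4) = 1619/496

Δ: Δ0=1, Δ1=5, Δ2=-3
row 1: diag=8, rhs=24; c'=1/8, d'=3
row 2: denom=4−1·1/8=31/8; d'=(-48−1·3)/(31/8)=-408/31
back: M2=-408/31
back: M1=3−1/8·-408/31=144/31
M: M0=0, M1=144/31, M2=-408/31, M3=0
seg 0: a=-3, c=M0/2=0, d=(M1−M0)/(6·3)=8/31, b=Δ0−h0·(2M0+M1)/6=-41/31
seg 1: a=0, c=M1/2=72/31, d=(M2−M1)/(6·1)=-92/31, b=Δ1−h1·(2M1+M2)/6=175/31
seg 2: a=5, c=M2/2=-204/31, d=(M3−M2)/(6·1)=68/31, b=Δ2−h2·(2M2+M3)/6=43/31
t_q=19/4 → seg 2, τ=3/4; S=5+43/31·τ+-204/31·τ²+68/31·τ³=1619/496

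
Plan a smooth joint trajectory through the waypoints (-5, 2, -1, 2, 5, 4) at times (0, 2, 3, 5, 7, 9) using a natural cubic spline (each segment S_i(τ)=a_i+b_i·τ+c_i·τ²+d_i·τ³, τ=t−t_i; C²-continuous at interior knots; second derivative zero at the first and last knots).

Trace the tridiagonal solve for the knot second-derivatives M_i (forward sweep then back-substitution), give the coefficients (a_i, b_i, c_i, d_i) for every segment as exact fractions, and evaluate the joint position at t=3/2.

  seg 0: a=-5 b=637/106 c=0 d=-133/212
  seg 1: a=2 b=-161/106 c=-399/106 d=121/53
  seg 2: a=-1 b=-233/106 c=327/106 d=-131/212
  seg 3: a=2 b=289/106 c=-33/53 d=1/212
  seg 4: a=5 b=31/106 c=-63/106 d=21/212
S(3/2) = 3217/1696

Δ: Δ0=7/2, Δ1=-3, Δ2=3/2, Δ3=3/2, Δ4=-1/2
row 1: diag=6, rhs=-39; c'=1/6, d'=-13/2
row 2: denom=6−1·1/6=35/6; d'=(27−1·-13/2)/(35/6)=201/35
row 3: denom=8−2·12/35=256/35; d'=(0−2·201/35)/(256/35)=-201/128
row 4: denom=8−2·35/128=477/64; d'=(-12−2·-201/128)/(477/64)=-63/53
back: M4=-63/53
back: M3=-201/128−35/128·-63/53=-66/53
back: M2=201/35−12/35·-66/53=327/53
back: M1=-13/2−1/6·327/53=-399/53
M: M0=0, M1=-399/53, M2=327/53, M3=-66/53, M4=-63/53, M5=0
seg 0: a=-5, c=M0/2=0, d=(M1−M0)/(6·2)=-133/212, b=Δ0−h0·(2M0+M1)/6=637/106
seg 1: a=2, c=M1/2=-399/106, d=(M2−M1)/(6·1)=121/53, b=Δ1−h1·(2M1+M2)/6=-161/106
seg 2: a=-1, c=M2/2=327/106, d=(M3−M2)/(6·2)=-131/212, b=Δ2−h2·(2M2+M3)/6=-233/106
seg 3: a=2, c=M3/2=-33/53, d=(M4−M3)/(6·2)=1/212, b=Δ3−h3·(2M3+M4)/6=289/106
seg 4: a=5, c=M4/2=-63/106, d=(M5−M4)/(6·2)=21/212, b=Δ4−h4·(2M4+M5)/6=31/106
t_q=3/2 → seg 0, τ=3/2; S=-5+637/106·τ+0·τ²+-133/212·τ³=3217/1696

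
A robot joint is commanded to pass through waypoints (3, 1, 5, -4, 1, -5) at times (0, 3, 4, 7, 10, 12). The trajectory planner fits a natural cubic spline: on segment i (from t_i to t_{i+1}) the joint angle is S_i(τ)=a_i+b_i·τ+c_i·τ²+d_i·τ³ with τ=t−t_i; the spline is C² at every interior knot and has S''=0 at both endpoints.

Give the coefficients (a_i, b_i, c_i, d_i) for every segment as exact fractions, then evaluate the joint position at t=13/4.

Δ: Δ0=-2/3, Δ1=4, Δ2=-3, Δ3=5/3, Δ4=-3
row 1: diag=8, rhs=28; c'=1/8, d'=7/2
row 2: denom=8−1·1/8=63/8; d'=(-42−1·7/2)/(63/8)=-52/9
row 3: denom=12−3·8/21=76/7; d'=(28−3·-52/9)/(76/7)=238/57
row 4: denom=10−3·21/76=697/76; d'=(-28−3·238/57)/(697/76)=-3080/697
back: M4=-3080/697
back: M3=238/57−21/76·-3080/697=11284/2091
back: M2=-52/9−8/21·11284/2091=-5460/697
back: M1=7/2−1/8·-5460/697=3122/697
M: M0=0, M1=3122/697, M2=-5460/697, M3=11284/2091, M4=-3080/697, M5=0
seg 0: a=3, c=M0/2=0, d=(M1−M0)/(6·3)=1561/6273, b=Δ0−h0·(2M0+M1)/6=-6077/2091
seg 1: a=1, c=M1/2=1561/697, d=(M2−M1)/(6·1)=-4291/2091, b=Δ1−h1·(2M1+M2)/6=7972/2091
seg 2: a=5, c=M2/2=-2730/697, d=(M3−M2)/(6·3)=13832/18819, b=Δ2−h2·(2M2+M3)/6=4465/2091
seg 3: a=-4, c=M3/2=5642/2091, d=(M4−M3)/(6·3)=-10262/18819, b=Δ3−h3·(2M3+M4)/6=-187/123
seg 4: a=1, c=M4/2=-1540/697, d=(M5−M4)/(6·2)=770/2091, b=Δ4−h4·(2M4+M5)/6=-113/2091
t_q=13/4 → seg 1, τ=1/4; S=1+7972/2091·τ+1561/697·τ²+-4291/2091·τ³=91939/44608

  seg 0: a=3 b=-6077/2091 c=0 d=1561/6273
  seg 1: a=1 b=7972/2091 c=1561/697 d=-4291/2091
  seg 2: a=5 b=4465/2091 c=-2730/697 d=13832/18819
  seg 3: a=-4 b=-187/123 c=5642/2091 d=-10262/18819
  seg 4: a=1 b=-113/2091 c=-1540/697 d=770/2091
S(13/4) = 91939/44608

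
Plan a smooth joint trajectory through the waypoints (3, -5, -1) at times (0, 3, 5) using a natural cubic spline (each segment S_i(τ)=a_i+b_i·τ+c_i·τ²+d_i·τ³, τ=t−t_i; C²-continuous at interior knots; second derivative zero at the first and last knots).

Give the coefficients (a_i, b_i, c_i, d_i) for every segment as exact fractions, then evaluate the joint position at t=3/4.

  seg 0: a=3 b=-61/15 c=0 d=7/45
  seg 1: a=-5 b=2/15 c=7/5 d=-7/30
S(3/4) = 1/64

Δ: Δ0=-8/3, Δ1=2
row 1: diag=10, rhs=28; c'=1/5, d'=14/5
back: M1=14/5
M: M0=0, M1=14/5, M2=0
seg 0: a=3, c=M0/2=0, d=(M1−M0)/(6·3)=7/45, b=Δ0−h0·(2M0+M1)/6=-61/15
seg 1: a=-5, c=M1/2=7/5, d=(M2−M1)/(6·2)=-7/30, b=Δ1−h1·(2M1+M2)/6=2/15
t_q=3/4 → seg 0, τ=3/4; S=3+-61/15·τ+0·τ²+7/45·τ³=1/64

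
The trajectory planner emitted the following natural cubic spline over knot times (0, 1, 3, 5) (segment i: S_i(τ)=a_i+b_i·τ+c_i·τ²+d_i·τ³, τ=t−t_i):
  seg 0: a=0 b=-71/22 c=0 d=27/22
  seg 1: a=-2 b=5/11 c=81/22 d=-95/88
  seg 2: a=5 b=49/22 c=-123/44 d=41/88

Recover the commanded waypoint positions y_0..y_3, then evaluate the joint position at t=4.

y_0=0 y_1=-2 y_2=5 y_3=2
S(4) = 431/88

y_0 = S_0(0) = a_0 = 0
y_1 = S_1(0) = a_1 = -2
y_2 = S_2(0) = a_2 = 5
y_3 = S_2(2) = 2
t_q=4 is in segment 2 (τ=1); S_2(τ)=431/88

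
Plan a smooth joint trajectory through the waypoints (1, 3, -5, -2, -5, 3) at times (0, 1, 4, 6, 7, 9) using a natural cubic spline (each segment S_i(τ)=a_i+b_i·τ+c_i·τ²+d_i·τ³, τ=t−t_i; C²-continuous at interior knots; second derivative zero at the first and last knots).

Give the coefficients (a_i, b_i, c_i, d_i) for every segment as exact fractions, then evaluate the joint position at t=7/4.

Δ: Δ0=2, Δ1=-8/3, Δ2=3/2, Δ3=-3, Δ4=4
row 1: diag=8, rhs=-28; c'=3/8, d'=-7/2
row 2: denom=10−3·3/8=71/8; d'=(25−3·-7/2)/(71/8)=4
row 3: denom=6−2·16/71=394/71; d'=(-27−2·4)/(394/71)=-2485/394
row 4: denom=6−1·71/394=2293/394; d'=(42−1·-2485/394)/(2293/394)=19033/2293
back: M4=19033/2293
back: M3=-2485/394−71/394·19033/2293=-17892/2293
back: M2=4−16/71·-17892/2293=13204/2293
back: M1=-7/2−3/8·13204/2293=-12977/2293
M: M0=0, M1=-12977/2293, M2=13204/2293, M3=-17892/2293, M4=19033/2293, M5=0
seg 0: a=1, c=M0/2=0, d=(M1−M0)/(6·1)=-12977/13758, b=Δ0−h0·(2M0+M1)/6=40493/13758
seg 1: a=3, c=M1/2=-12977/4586, d=(M2−M1)/(6·3)=2909/4586, b=Δ1−h1·(2M1+M2)/6=781/6879
seg 2: a=-5, c=M2/2=6602/2293, d=(M3−M2)/(6·2)=-7774/6879, b=Δ2−h2·(2M2+M3)/6=3605/13758
seg 3: a=-2, c=M3/2=-8946/2293, d=(M4−M3)/(6·1)=36925/13758, b=Δ3−h3·(2M3+M4)/6=-24523/13758
seg 4: a=-5, c=M4/2=19033/4586, d=(M5−M4)/(6·2)=-19033/27516, b=Δ4−h4·(2M4+M5)/6=-10550/6879
t_q=7/4 → seg 1, τ=3/4; S=3+781/6879·τ+-12977/4586·τ²+2909/4586·τ³=516875/293504

  seg 0: a=1 b=40493/13758 c=0 d=-12977/13758
  seg 1: a=3 b=781/6879 c=-12977/4586 d=2909/4586
  seg 2: a=-5 b=3605/13758 c=6602/2293 d=-7774/6879
  seg 3: a=-2 b=-24523/13758 c=-8946/2293 d=36925/13758
  seg 4: a=-5 b=-10550/6879 c=19033/4586 d=-19033/27516
S(7/4) = 516875/293504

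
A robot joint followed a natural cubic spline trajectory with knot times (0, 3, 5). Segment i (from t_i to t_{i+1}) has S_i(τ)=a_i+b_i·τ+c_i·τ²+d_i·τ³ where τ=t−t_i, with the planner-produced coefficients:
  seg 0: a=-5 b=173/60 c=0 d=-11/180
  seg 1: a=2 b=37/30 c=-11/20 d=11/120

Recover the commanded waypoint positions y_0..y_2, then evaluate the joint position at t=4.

y_0=-5 y_1=2 y_2=3
S(4) = 111/40

y_0 = S_0(0) = a_0 = -5
y_1 = S_1(0) = a_1 = 2
y_2 = S_1(2) = 3
t_q=4 is in segment 1 (τ=1); S_1(τ)=111/40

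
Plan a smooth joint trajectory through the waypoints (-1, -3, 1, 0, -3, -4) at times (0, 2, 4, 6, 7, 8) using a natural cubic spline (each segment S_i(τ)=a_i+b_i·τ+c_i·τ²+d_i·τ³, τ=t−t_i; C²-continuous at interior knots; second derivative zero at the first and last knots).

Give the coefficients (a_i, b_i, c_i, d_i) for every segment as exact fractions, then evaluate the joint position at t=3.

Δ: Δ0=-1, Δ1=2, Δ2=-1/2, Δ3=-3, Δ4=-1
row 1: diag=8, rhs=18; c'=1/4, d'=9/4
row 2: denom=8−2·1/4=15/2; d'=(-15−2·9/4)/(15/2)=-13/5
row 3: denom=6−2·4/15=82/15; d'=(-15−2·-13/5)/(82/15)=-147/82
row 4: denom=4−1·15/82=313/82; d'=(12−1·-147/82)/(313/82)=1131/313
back: M4=1131/313
back: M3=-147/82−15/82·1131/313=-768/313
back: M2=-13/5−4/15·-768/313=-609/313
back: M1=9/4−1/4·-609/313=1713/626
M: M0=0, M1=1713/626, M2=-609/313, M3=-768/313, M4=1131/313, M5=0
seg 0: a=-1, c=M0/2=0, d=(M1−M0)/(6·2)=571/2504, b=Δ0−h0·(2M0+M1)/6=-1197/626
seg 1: a=-3, c=M1/2=1713/1252, d=(M2−M1)/(6·2)=-977/2504, b=Δ1−h1·(2M1+M2)/6=258/313
seg 2: a=1, c=M2/2=-609/626, d=(M3−M2)/(6·2)=-53/1252, b=Δ2−h2·(2M2+M3)/6=1011/626
seg 3: a=0, c=M3/2=-384/313, d=(M4−M3)/(6·1)=633/626, b=Δ3−h3·(2M3+M4)/6=-1743/626
seg 4: a=-3, c=M4/2=1131/626, d=(M5−M4)/(6·1)=-377/626, b=Δ4−h4·(2M4+M5)/6=-690/313
t_q=3 → seg 1, τ=1; S=-3+258/313·τ+1713/1252·τ²+-977/2504·τ³=-2999/2504

  seg 0: a=-1 b=-1197/626 c=0 d=571/2504
  seg 1: a=-3 b=258/313 c=1713/1252 d=-977/2504
  seg 2: a=1 b=1011/626 c=-609/626 d=-53/1252
  seg 3: a=0 b=-1743/626 c=-384/313 d=633/626
  seg 4: a=-3 b=-690/313 c=1131/626 d=-377/626
S(3) = -2999/2504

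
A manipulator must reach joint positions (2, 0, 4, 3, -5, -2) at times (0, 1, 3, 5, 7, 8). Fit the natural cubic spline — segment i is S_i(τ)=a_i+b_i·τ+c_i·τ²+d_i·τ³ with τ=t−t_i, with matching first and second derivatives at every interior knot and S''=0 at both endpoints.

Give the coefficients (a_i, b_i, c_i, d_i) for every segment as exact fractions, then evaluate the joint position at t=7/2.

Δ: Δ0=-2, Δ1=2, Δ2=-1/2, Δ3=-4, Δ4=3
row 1: diag=6, rhs=24; c'=1/3, d'=4
row 2: denom=8−2·1/3=22/3; d'=(-15−2·4)/(22/3)=-69/22
row 3: denom=8−2·3/11=82/11; d'=(-21−2·-69/22)/(82/11)=-81/41
row 4: denom=6−2·11/41=224/41; d'=(42−2·-81/41)/(224/41)=471/56
back: M4=471/56
back: M3=-81/41−11/41·471/56=-237/56
back: M2=-69/22−3/11·-237/56=-111/56
back: M1=4−1/3·-111/56=261/56
M: M0=0, M1=261/56, M2=-111/56, M3=-237/56, M4=471/56, M5=0
seg 0: a=2, c=M0/2=0, d=(M1−M0)/(6·1)=87/112, b=Δ0−h0·(2M0+M1)/6=-311/112
seg 1: a=0, c=M1/2=261/112, d=(M2−M1)/(6·2)=-31/56, b=Δ1−h1·(2M1+M2)/6=-25/56
seg 2: a=4, c=M2/2=-111/112, d=(M3−M2)/(6·2)=-3/16, b=Δ2−h2·(2M2+M3)/6=125/56
seg 3: a=3, c=M3/2=-237/112, d=(M4−M3)/(6·2)=59/56, b=Δ3−h3·(2M3+M4)/6=-223/56
seg 4: a=-5, c=M4/2=471/112, d=(M5−M4)/(6·1)=-157/112, b=Δ4−h4·(2M4+M5)/6=11/56
t_q=7/2 → seg 2, τ=1/2; S=4+125/56·τ+-111/112·τ²+-3/16·τ³=4341/896

  seg 0: a=2 b=-311/112 c=0 d=87/112
  seg 1: a=0 b=-25/56 c=261/112 d=-31/56
  seg 2: a=4 b=125/56 c=-111/112 d=-3/16
  seg 3: a=3 b=-223/56 c=-237/112 d=59/56
  seg 4: a=-5 b=11/56 c=471/112 d=-157/112
S(7/2) = 4341/896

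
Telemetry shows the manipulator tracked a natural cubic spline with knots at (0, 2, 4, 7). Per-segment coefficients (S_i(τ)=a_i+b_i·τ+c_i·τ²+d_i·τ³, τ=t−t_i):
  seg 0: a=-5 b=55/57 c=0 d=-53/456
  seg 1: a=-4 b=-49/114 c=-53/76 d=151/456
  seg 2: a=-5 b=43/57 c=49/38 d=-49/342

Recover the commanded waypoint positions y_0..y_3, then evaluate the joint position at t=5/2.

y_0=-5 y_1=-4 y_2=-5 y_3=5
S(5/2) = -5287/1216

y_0 = S_0(0) = a_0 = -5
y_1 = S_1(0) = a_1 = -4
y_2 = S_2(0) = a_2 = -5
y_3 = S_2(3) = 5
t_q=5/2 is in segment 1 (τ=1/2); S_1(τ)=-5287/1216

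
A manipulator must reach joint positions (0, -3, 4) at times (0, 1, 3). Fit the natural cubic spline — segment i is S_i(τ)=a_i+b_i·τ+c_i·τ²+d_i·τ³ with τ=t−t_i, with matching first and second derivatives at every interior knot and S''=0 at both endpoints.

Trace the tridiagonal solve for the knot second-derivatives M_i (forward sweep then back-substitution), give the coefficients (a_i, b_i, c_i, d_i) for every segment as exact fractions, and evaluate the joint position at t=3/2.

  seg 0: a=0 b=-49/12 c=0 d=13/12
  seg 1: a=-3 b=-5/6 c=13/4 d=-13/24
S(3/2) = -171/64

Δ: Δ0=-3, Δ1=7/2
row 1: diag=6, rhs=39; c'=1/3, d'=13/2
back: M1=13/2
M: M0=0, M1=13/2, M2=0
seg 0: a=0, c=M0/2=0, d=(M1−M0)/(6·1)=13/12, b=Δ0−h0·(2M0+M1)/6=-49/12
seg 1: a=-3, c=M1/2=13/4, d=(M2−M1)/(6·2)=-13/24, b=Δ1−h1·(2M1+M2)/6=-5/6
t_q=3/2 → seg 1, τ=1/2; S=-3+-5/6·τ+13/4·τ²+-13/24·τ³=-171/64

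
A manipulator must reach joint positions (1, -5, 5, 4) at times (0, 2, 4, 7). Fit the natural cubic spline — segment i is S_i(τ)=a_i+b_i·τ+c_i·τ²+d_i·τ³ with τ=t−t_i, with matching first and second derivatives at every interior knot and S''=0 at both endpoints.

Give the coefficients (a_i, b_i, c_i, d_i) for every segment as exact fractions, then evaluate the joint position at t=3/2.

Δ: Δ0=-3, Δ1=5, Δ2=-1/3
row 1: diag=8, rhs=48; c'=1/4, d'=6
row 2: denom=10−2·1/4=19/2; d'=(-32−2·6)/(19/2)=-88/19
back: M2=-88/19
back: M1=6−1/4·-88/19=136/19
M: M0=0, M1=136/19, M2=-88/19, M3=0
seg 0: a=1, c=M0/2=0, d=(M1−M0)/(6·2)=34/57, b=Δ0−h0·(2M0+M1)/6=-307/57
seg 1: a=-5, c=M1/2=68/19, d=(M2−M1)/(6·2)=-56/57, b=Δ1−h1·(2M1+M2)/6=101/57
seg 2: a=5, c=M2/2=-44/19, d=(M3−M2)/(6·3)=44/171, b=Δ2−h2·(2M2+M3)/6=245/57
t_q=3/2 → seg 0, τ=3/2; S=1+-307/57·τ+0·τ²+34/57·τ³=-385/76

  seg 0: a=1 b=-307/57 c=0 d=34/57
  seg 1: a=-5 b=101/57 c=68/19 d=-56/57
  seg 2: a=5 b=245/57 c=-44/19 d=44/171
S(3/2) = -385/76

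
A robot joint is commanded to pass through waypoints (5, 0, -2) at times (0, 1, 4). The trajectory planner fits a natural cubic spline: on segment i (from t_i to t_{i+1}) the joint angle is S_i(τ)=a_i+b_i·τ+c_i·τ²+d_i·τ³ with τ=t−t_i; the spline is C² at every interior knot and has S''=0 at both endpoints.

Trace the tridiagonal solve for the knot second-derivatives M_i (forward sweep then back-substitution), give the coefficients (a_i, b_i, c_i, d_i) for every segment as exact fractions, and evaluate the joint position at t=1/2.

Δ: Δ0=-5, Δ1=-2/3
row 1: diag=8, rhs=26; c'=3/8, d'=13/4
back: M1=13/4
M: M0=0, M1=13/4, M2=0
seg 0: a=5, c=M0/2=0, d=(M1−M0)/(6·1)=13/24, b=Δ0−h0·(2M0+M1)/6=-133/24
seg 1: a=0, c=M1/2=13/8, d=(M2−M1)/(6·3)=-13/72, b=Δ1−h1·(2M1+M2)/6=-47/12
t_q=1/2 → seg 0, τ=1/2; S=5+-133/24·τ+0·τ²+13/24·τ³=147/64

  seg 0: a=5 b=-133/24 c=0 d=13/24
  seg 1: a=0 b=-47/12 c=13/8 d=-13/72
S(1/2) = 147/64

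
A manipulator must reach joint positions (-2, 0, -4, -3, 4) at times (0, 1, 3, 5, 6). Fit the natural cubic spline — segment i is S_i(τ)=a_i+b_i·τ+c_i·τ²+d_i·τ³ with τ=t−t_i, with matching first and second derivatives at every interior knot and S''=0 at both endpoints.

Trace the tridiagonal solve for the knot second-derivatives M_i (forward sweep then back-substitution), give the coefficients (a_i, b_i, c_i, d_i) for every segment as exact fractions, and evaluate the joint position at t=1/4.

Δ: Δ0=2, Δ1=-2, Δ2=1/2, Δ3=7
row 1: diag=6, rhs=-24; c'=1/3, d'=-4
row 2: denom=8−2·1/3=22/3; d'=(15−2·-4)/(22/3)=69/22
row 3: denom=6−2·3/11=60/11; d'=(39−2·69/22)/(60/11)=6
back: M3=6
back: M2=69/22−3/11·6=3/2
back: M1=-4−1/3·3/2=-9/2
M: M0=0, M1=-9/2, M2=3/2, M3=6, M4=0
seg 0: a=-2, c=M0/2=0, d=(M1−M0)/(6·1)=-3/4, b=Δ0−h0·(2M0+M1)/6=11/4
seg 1: a=0, c=M1/2=-9/4, d=(M2−M1)/(6·2)=1/2, b=Δ1−h1·(2M1+M2)/6=1/2
seg 2: a=-4, c=M2/2=3/4, d=(M3−M2)/(6·2)=3/8, b=Δ2−h2·(2M2+M3)/6=-5/2
seg 3: a=-3, c=M3/2=3, d=(M4−M3)/(6·1)=-1, b=Δ3−h3·(2M3+M4)/6=5
t_q=1/4 → seg 0, τ=1/4; S=-2+11/4·τ+0·τ²+-3/4·τ³=-339/256

  seg 0: a=-2 b=11/4 c=0 d=-3/4
  seg 1: a=0 b=1/2 c=-9/4 d=1/2
  seg 2: a=-4 b=-5/2 c=3/4 d=3/8
  seg 3: a=-3 b=5 c=3 d=-1
S(1/4) = -339/256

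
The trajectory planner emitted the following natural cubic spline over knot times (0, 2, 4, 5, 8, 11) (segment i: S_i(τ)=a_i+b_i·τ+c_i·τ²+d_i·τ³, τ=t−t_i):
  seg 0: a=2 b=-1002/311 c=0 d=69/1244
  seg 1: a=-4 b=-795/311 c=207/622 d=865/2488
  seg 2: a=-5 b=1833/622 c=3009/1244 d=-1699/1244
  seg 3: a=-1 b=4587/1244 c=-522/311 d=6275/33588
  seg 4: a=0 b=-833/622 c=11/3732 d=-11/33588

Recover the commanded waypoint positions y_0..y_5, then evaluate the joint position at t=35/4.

y_0=2 y_1=-4 y_2=-5 y_3=-1 y_4=0 y_5=-4
S(35/4) = -79847/79616

y_0 = S_0(0) = a_0 = 2
y_1 = S_1(0) = a_1 = -4
y_2 = S_2(0) = a_2 = -5
y_3 = S_3(0) = a_3 = -1
y_4 = S_4(0) = a_4 = 0
y_5 = S_4(3) = -4
t_q=35/4 is in segment 4 (τ=3/4); S_4(τ)=-79847/79616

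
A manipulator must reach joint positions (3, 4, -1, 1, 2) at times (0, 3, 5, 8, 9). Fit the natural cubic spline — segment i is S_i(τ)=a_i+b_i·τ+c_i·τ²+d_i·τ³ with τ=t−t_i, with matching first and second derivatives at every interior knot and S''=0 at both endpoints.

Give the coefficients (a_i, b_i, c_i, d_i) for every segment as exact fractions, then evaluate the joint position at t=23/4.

  seg 0: a=3 b=1951/1356 c=0 d=-1499/12204
  seg 1: a=4 b=-1273/678 c=-1499/1356 d=359/904
  seg 2: a=-1 b=-520/339 c=433/339 d=-553/3051
  seg 3: a=1 b=419/339 c=-40/113 d=40/339
S(23/4) = -10909/7232

Δ: Δ0=1/3, Δ1=-5/2, Δ2=2/3, Δ3=1
row 1: diag=10, rhs=-17; c'=1/5, d'=-17/10
row 2: denom=10−2·1/5=48/5; d'=(19−2·-17/10)/(48/5)=7/3
row 3: denom=8−3·5/16=113/16; d'=(2−3·7/3)/(113/16)=-80/113
back: M3=-80/113
back: M2=7/3−5/16·-80/113=866/339
back: M1=-17/10−1/5·866/339=-1499/678
M: M0=0, M1=-1499/678, M2=866/339, M3=-80/113, M4=0
seg 0: a=3, c=M0/2=0, d=(M1−M0)/(6·3)=-1499/12204, b=Δ0−h0·(2M0+M1)/6=1951/1356
seg 1: a=4, c=M1/2=-1499/1356, d=(M2−M1)/(6·2)=359/904, b=Δ1−h1·(2M1+M2)/6=-1273/678
seg 2: a=-1, c=M2/2=433/339, d=(M3−M2)/(6·3)=-553/3051, b=Δ2−h2·(2M2+M3)/6=-520/339
seg 3: a=1, c=M3/2=-40/113, d=(M4−M3)/(6·1)=40/339, b=Δ3−h3·(2M3+M4)/6=419/339
t_q=23/4 → seg 2, τ=3/4; S=-1+-520/339·τ+433/339·τ²+-553/3051·τ³=-10909/7232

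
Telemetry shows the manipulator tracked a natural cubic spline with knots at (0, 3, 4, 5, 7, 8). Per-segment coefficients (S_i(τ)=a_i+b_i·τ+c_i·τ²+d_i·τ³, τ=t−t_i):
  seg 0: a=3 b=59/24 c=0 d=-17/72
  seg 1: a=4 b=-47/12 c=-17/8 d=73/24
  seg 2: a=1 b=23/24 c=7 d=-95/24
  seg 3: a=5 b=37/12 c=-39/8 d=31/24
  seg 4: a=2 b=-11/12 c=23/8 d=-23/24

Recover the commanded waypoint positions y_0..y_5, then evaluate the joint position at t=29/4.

y_0=3 y_1=4 y_2=1 y_3=5 y_4=2 y_5=3
S(29/4) = 991/512

y_0 = S_0(0) = a_0 = 3
y_1 = S_1(0) = a_1 = 4
y_2 = S_2(0) = a_2 = 1
y_3 = S_3(0) = a_3 = 5
y_4 = S_4(0) = a_4 = 2
y_5 = S_4(1) = 3
t_q=29/4 is in segment 4 (τ=1/4); S_4(τ)=991/512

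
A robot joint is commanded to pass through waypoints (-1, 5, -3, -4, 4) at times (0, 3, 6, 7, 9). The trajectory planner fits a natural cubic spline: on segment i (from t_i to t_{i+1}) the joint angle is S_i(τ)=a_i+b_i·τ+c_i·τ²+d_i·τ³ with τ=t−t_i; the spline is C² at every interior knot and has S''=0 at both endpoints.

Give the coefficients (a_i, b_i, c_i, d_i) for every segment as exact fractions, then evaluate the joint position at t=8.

  seg 0: a=-1 b=1723/510 c=0 d=-703/4590
  seg 1: a=5 b=-193/255 c=-703/510 d=227/918
  seg 2: a=-3 b=-1199/510 c=72/85 d=257/510
  seg 3: a=-4 b=218/255 c=401/170 d=-401/1020
S(8) = -401/340

Δ: Δ0=2, Δ1=-8/3, Δ2=-1, Δ3=4
row 1: diag=12, rhs=-28; c'=1/4, d'=-7/3
row 2: denom=8−3·1/4=29/4; d'=(10−3·-7/3)/(29/4)=68/29
row 3: denom=6−1·4/29=170/29; d'=(30−1·68/29)/(170/29)=401/85
back: M3=401/85
back: M2=68/29−4/29·401/85=144/85
back: M1=-7/3−1/4·144/85=-703/255
M: M0=0, M1=-703/255, M2=144/85, M3=401/85, M4=0
seg 0: a=-1, c=M0/2=0, d=(M1−M0)/(6·3)=-703/4590, b=Δ0−h0·(2M0+M1)/6=1723/510
seg 1: a=5, c=M1/2=-703/510, d=(M2−M1)/(6·3)=227/918, b=Δ1−h1·(2M1+M2)/6=-193/255
seg 2: a=-3, c=M2/2=72/85, d=(M3−M2)/(6·1)=257/510, b=Δ2−h2·(2M2+M3)/6=-1199/510
seg 3: a=-4, c=M3/2=401/170, d=(M4−M3)/(6·2)=-401/1020, b=Δ3−h3·(2M3+M4)/6=218/255
t_q=8 → seg 3, τ=1; S=-4+218/255·τ+401/170·τ²+-401/1020·τ³=-401/340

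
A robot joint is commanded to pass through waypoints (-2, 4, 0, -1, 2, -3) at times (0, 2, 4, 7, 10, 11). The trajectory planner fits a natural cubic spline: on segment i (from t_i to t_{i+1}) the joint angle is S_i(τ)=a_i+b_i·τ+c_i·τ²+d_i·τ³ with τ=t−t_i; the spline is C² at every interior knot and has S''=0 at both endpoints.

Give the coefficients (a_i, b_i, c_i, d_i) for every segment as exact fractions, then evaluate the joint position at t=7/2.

Δ: Δ0=3, Δ1=-2, Δ2=-1/3, Δ3=1, Δ4=-5
row 1: diag=8, rhs=-30; c'=1/4, d'=-15/4
row 2: denom=10−2·1/4=19/2; d'=(10−2·-15/4)/(19/2)=35/19
row 3: denom=12−3·6/19=210/19; d'=(8−3·35/19)/(210/19)=47/210
row 4: denom=8−3·19/70=503/70; d'=(-36−3·47/210)/(503/70)=-2567/503
back: M4=-2567/503
back: M3=47/210−19/70·-2567/503=2428/1509
back: M2=35/19−6/19·2428/1509=671/503
back: M1=-15/4−1/4·671/503=-2054/503
M: M0=0, M1=-2054/503, M2=671/503, M3=2428/1509, M4=-2567/503, M5=0
seg 0: a=-2, c=M0/2=0, d=(M1−M0)/(6·2)=-1027/3018, b=Δ0−h0·(2M0+M1)/6=6581/1509
seg 1: a=4, c=M1/2=-1027/503, d=(M2−M1)/(6·2)=2725/6036, b=Δ1−h1·(2M1+M2)/6=419/1509
seg 2: a=0, c=M2/2=671/1006, d=(M3−M2)/(6·3)=415/27162, b=Δ2−h2·(2M2+M3)/6=-3730/1509
seg 3: a=-1, c=M3/2=1214/1509, d=(M4−M3)/(6·3)=-10129/27162, b=Δ3−h3·(2M3+M4)/6=5863/3018
seg 4: a=2, c=M4/2=-2567/1006, d=(M5−M4)/(6·1)=2567/3018, b=Δ4−h4·(2M4+M5)/6=-4978/1509
t_q=7/2 → seg 1, τ=3/2; S=4+419/1509·τ+-1027/503·τ²+2725/6036·τ³=21669/16096

  seg 0: a=-2 b=6581/1509 c=0 d=-1027/3018
  seg 1: a=4 b=419/1509 c=-1027/503 d=2725/6036
  seg 2: a=0 b=-3730/1509 c=671/1006 d=415/27162
  seg 3: a=-1 b=5863/3018 c=1214/1509 d=-10129/27162
  seg 4: a=2 b=-4978/1509 c=-2567/1006 d=2567/3018
S(7/2) = 21669/16096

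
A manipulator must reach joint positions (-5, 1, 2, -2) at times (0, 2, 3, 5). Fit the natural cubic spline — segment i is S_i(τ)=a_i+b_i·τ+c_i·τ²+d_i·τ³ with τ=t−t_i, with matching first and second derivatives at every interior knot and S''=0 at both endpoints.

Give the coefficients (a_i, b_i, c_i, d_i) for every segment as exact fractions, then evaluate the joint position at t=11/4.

Δ: Δ0=3, Δ1=1, Δ2=-2
row 1: diag=6, rhs=-12; c'=1/6, d'=-2
row 2: denom=6−1·1/6=35/6; d'=(-18−1·-2)/(35/6)=-96/35
back: M2=-96/35
back: M1=-2−1/6·-96/35=-54/35
M: M0=0, M1=-54/35, M2=-96/35, M3=0
seg 0: a=-5, c=M0/2=0, d=(M1−M0)/(6·2)=-9/70, b=Δ0−h0·(2M0+M1)/6=123/35
seg 1: a=1, c=M1/2=-27/35, d=(M2−M1)/(6·1)=-1/5, b=Δ1−h1·(2M1+M2)/6=69/35
seg 2: a=2, c=M2/2=-48/35, d=(M3−M2)/(6·2)=8/35, b=Δ2−h2·(2M2+M3)/6=-6/35
t_q=11/4 → seg 1, τ=3/4; S=1+69/35·τ+-27/35·τ²+-1/5·τ³=4391/2240

  seg 0: a=-5 b=123/35 c=0 d=-9/70
  seg 1: a=1 b=69/35 c=-27/35 d=-1/5
  seg 2: a=2 b=-6/35 c=-48/35 d=8/35
S(11/4) = 4391/2240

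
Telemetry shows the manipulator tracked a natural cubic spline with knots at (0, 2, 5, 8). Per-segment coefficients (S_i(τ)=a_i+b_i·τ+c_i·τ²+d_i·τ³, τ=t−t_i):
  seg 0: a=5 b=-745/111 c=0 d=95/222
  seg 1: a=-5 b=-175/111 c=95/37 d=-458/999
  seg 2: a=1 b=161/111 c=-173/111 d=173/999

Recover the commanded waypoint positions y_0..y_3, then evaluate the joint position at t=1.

y_0=5 y_1=-5 y_2=1 y_3=-4
S(1) = -95/74

y_0 = S_0(0) = a_0 = 5
y_1 = S_1(0) = a_1 = -5
y_2 = S_2(0) = a_2 = 1
y_3 = S_2(3) = -4
t_q=1 is in segment 0 (τ=1); S_0(τ)=-95/74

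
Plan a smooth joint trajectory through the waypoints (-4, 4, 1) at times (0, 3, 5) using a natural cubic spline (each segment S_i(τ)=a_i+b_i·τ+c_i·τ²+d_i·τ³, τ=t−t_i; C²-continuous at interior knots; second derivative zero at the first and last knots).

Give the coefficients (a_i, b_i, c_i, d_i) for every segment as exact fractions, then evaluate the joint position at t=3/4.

  seg 0: a=-4 b=47/12 c=0 d=-5/36
  seg 1: a=4 b=1/6 c=-5/4 d=5/24
S(3/4) = -287/256

Δ: Δ0=8/3, Δ1=-3/2
row 1: diag=10, rhs=-25; c'=1/5, d'=-5/2
back: M1=-5/2
M: M0=0, M1=-5/2, M2=0
seg 0: a=-4, c=M0/2=0, d=(M1−M0)/(6·3)=-5/36, b=Δ0−h0·(2M0+M1)/6=47/12
seg 1: a=4, c=M1/2=-5/4, d=(M2−M1)/(6·2)=5/24, b=Δ1−h1·(2M1+M2)/6=1/6
t_q=3/4 → seg 0, τ=3/4; S=-4+47/12·τ+0·τ²+-5/36·τ³=-287/256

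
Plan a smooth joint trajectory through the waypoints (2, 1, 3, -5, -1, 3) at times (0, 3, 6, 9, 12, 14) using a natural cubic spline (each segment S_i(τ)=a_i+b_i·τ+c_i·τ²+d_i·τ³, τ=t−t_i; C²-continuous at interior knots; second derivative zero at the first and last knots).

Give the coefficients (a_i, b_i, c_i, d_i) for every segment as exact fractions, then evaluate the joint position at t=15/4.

Δ: Δ0=-1/3, Δ1=2/3, Δ2=-8/3, Δ3=4/3, Δ4=2
row 1: diag=12, rhs=6; c'=1/4, d'=1/2
row 2: denom=12−3·1/4=45/4; d'=(-20−3·1/2)/(45/4)=-86/45
row 3: denom=12−3·4/15=56/5; d'=(24−3·-86/45)/(56/5)=223/84
row 4: denom=10−3·15/56=515/56; d'=(4−3·223/84)/(515/56)=-222/515
back: M4=-222/515
back: M3=223/84−15/56·-222/515=856/309
back: M2=-86/45−4/15·856/309=-4094/1545
back: M1=1/2−1/4·-4094/1545=1796/1545
M: M0=0, M1=1796/1545, M2=-4094/1545, M3=856/309, M4=-222/515, M5=0
seg 0: a=2, c=M0/2=0, d=(M1−M0)/(6·3)=898/13905, b=Δ0−h0·(2M0+M1)/6=-471/515
seg 1: a=1, c=M1/2=898/1545, d=(M2−M1)/(6·3)=-589/2781, b=Δ1−h1·(2M1+M2)/6=427/515
seg 2: a=3, c=M2/2=-2047/1545, d=(M3−M2)/(6·3)=4187/13905, b=Δ2−h2·(2M2+M3)/6=-722/515
seg 3: a=-5, c=M3/2=428/309, d=(M4−M3)/(6·3)=-2473/13905, b=Δ3−h3·(2M3+M4)/6=-629/515
seg 4: a=-1, c=M4/2=-111/515, d=(M5−M4)/(6·2)=37/1030, b=Δ4−h4·(2M4+M5)/6=1178/515
t_q=15/4 → seg 1, τ=3/4; S=1+427/515·τ+898/1545·τ²+-589/2781·τ³=61287/32960

  seg 0: a=2 b=-471/515 c=0 d=898/13905
  seg 1: a=1 b=427/515 c=898/1545 d=-589/2781
  seg 2: a=3 b=-722/515 c=-2047/1545 d=4187/13905
  seg 3: a=-5 b=-629/515 c=428/309 d=-2473/13905
  seg 4: a=-1 b=1178/515 c=-111/515 d=37/1030
S(15/4) = 61287/32960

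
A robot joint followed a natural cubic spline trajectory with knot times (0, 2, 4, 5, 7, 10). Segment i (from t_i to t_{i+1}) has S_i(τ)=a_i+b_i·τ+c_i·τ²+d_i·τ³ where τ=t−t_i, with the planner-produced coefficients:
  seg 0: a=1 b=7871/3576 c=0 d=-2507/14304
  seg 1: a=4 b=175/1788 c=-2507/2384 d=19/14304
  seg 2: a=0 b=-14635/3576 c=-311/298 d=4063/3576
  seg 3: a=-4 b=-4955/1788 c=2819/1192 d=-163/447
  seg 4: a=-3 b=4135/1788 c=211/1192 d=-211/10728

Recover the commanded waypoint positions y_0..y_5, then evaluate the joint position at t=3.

y_0=1 y_1=4 y_2=0 y_3=-4 y_4=-3 y_5=5
S(3) = 14531/4768

y_0 = S_0(0) = a_0 = 1
y_1 = S_1(0) = a_1 = 4
y_2 = S_2(0) = a_2 = 0
y_3 = S_3(0) = a_3 = -4
y_4 = S_4(0) = a_4 = -3
y_5 = S_4(3) = 5
t_q=3 is in segment 1 (τ=1); S_1(τ)=14531/4768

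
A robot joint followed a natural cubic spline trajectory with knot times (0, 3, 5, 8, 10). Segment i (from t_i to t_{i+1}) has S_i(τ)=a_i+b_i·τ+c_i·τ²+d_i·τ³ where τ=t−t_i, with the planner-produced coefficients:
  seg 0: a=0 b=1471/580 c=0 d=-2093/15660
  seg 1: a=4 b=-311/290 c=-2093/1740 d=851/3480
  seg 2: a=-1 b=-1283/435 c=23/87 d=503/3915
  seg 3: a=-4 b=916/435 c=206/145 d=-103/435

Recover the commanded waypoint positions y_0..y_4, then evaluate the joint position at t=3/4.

y_0 = S_0(0) = a_0 = 0
y_1 = S_1(0) = a_1 = 4
y_2 = S_2(0) = a_2 = -1
y_3 = S_3(0) = a_3 = -4
y_4 = S_3(2) = 4
t_q=3/4 is in segment 0 (τ=3/4); S_0(τ)=13703/7424

y_0=0 y_1=4 y_2=-1 y_3=-4 y_4=4
S(3/4) = 13703/7424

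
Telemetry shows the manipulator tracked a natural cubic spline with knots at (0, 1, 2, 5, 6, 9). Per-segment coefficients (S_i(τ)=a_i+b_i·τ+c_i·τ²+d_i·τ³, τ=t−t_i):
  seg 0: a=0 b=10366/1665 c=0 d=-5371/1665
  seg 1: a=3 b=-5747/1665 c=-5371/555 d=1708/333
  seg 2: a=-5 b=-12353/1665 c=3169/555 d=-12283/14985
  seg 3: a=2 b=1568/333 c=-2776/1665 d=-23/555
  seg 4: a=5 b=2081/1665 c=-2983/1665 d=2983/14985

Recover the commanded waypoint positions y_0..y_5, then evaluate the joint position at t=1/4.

y_0=0 y_1=3 y_2=-5 y_3=2 y_4=5 y_5=-2
S(1/4) = 10699/7104

y_0 = S_0(0) = a_0 = 0
y_1 = S_1(0) = a_1 = 3
y_2 = S_2(0) = a_2 = -5
y_3 = S_3(0) = a_3 = 2
y_4 = S_4(0) = a_4 = 5
y_5 = S_4(3) = -2
t_q=1/4 is in segment 0 (τ=1/4); S_0(τ)=10699/7104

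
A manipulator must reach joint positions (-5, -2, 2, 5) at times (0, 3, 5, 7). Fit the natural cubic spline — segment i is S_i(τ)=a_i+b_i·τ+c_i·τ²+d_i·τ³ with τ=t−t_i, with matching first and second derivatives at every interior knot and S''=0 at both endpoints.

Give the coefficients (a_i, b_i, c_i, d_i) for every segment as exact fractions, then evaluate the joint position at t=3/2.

Δ: Δ0=1, Δ1=2, Δ2=3/2
row 1: diag=10, rhs=6; c'=1/5, d'=3/5
row 2: denom=8−2·1/5=38/5; d'=(-3−2·3/5)/(38/5)=-21/38
back: M2=-21/38
back: M1=3/5−1/5·-21/38=27/38
M: M0=0, M1=27/38, M2=-21/38, M3=0
seg 0: a=-5, c=M0/2=0, d=(M1−M0)/(6·3)=3/76, b=Δ0−h0·(2M0+M1)/6=49/76
seg 1: a=-2, c=M1/2=27/76, d=(M2−M1)/(6·2)=-2/19, b=Δ1−h1·(2M1+M2)/6=65/38
seg 2: a=2, c=M2/2=-21/76, d=(M3−M2)/(6·2)=7/152, b=Δ2−h2·(2M2+M3)/6=71/38
t_q=3/2 → seg 0, τ=3/2; S=-5+49/76·τ+0·τ²+3/76·τ³=-2371/608

  seg 0: a=-5 b=49/76 c=0 d=3/76
  seg 1: a=-2 b=65/38 c=27/76 d=-2/19
  seg 2: a=2 b=71/38 c=-21/76 d=7/152
S(3/2) = -2371/608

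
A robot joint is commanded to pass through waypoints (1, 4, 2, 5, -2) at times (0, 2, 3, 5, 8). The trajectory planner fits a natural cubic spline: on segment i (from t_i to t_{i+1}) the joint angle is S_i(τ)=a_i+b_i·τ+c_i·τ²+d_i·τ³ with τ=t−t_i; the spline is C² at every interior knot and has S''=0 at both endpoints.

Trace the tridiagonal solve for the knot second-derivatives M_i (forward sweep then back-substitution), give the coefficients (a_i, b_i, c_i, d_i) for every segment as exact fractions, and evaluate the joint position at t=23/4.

  seg 0: a=1 b=2899/978 c=0 d=-179/489
  seg 1: a=4 b=-1397/978 c=-358/163 d=1589/978
  seg 2: a=2 b=-463/489 c=873/326 d=-2845/3912
  seg 3: a=5 b=1015/978 c=-1099/652 d=1099/5868
S(23/4) = 204853/41728

Δ: Δ0=3/2, Δ1=-2, Δ2=3/2, Δ3=-7/3
row 1: diag=6, rhs=-21; c'=1/6, d'=-7/2
row 2: denom=6−1·1/6=35/6; d'=(21−1·-7/2)/(35/6)=21/5
row 3: denom=10−2·12/35=326/35; d'=(-23−2·21/5)/(326/35)=-1099/326
back: M3=-1099/326
back: M2=21/5−12/35·-1099/326=873/163
back: M1=-7/2−1/6·873/163=-716/163
M: M0=0, M1=-716/163, M2=873/163, M3=-1099/326, M4=0
seg 0: a=1, c=M0/2=0, d=(M1−M0)/(6·2)=-179/489, b=Δ0−h0·(2M0+M1)/6=2899/978
seg 1: a=4, c=M1/2=-358/163, d=(M2−M1)/(6·1)=1589/978, b=Δ1−h1·(2M1+M2)/6=-1397/978
seg 2: a=2, c=M2/2=873/326, d=(M3−M2)/(6·2)=-2845/3912, b=Δ2−h2·(2M2+M3)/6=-463/489
seg 3: a=5, c=M3/2=-1099/652, d=(M4−M3)/(6·3)=1099/5868, b=Δ3−h3·(2M3+M4)/6=1015/978
t_q=23/4 → seg 3, τ=3/4; S=5+1015/978·τ+-1099/652·τ²+1099/5868·τ³=204853/41728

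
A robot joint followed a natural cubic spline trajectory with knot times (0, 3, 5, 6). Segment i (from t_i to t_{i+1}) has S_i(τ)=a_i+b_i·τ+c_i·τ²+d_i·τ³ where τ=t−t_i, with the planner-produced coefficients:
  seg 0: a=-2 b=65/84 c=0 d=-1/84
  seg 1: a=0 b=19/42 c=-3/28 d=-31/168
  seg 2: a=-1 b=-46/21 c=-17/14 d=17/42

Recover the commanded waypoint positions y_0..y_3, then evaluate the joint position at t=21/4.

y_0 = S_0(0) = a_0 = -2
y_1 = S_1(0) = a_1 = 0
y_2 = S_2(0) = a_2 = -1
y_3 = S_2(1) = -4
t_q=21/4 is in segment 2 (τ=1/4); S_2(τ)=-207/128

y_0=-2 y_1=0 y_2=-1 y_3=-4
S(21/4) = -207/128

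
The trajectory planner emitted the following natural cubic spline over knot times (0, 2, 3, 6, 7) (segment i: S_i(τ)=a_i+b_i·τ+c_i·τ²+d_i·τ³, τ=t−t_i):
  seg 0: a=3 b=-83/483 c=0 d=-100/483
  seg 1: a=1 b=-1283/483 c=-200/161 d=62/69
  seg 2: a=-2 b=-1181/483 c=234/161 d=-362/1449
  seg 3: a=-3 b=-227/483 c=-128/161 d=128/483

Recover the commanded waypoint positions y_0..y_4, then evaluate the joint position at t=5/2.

y_0=3 y_1=1 y_2=-2 y_3=-3 y_4=-4
S(5/2) = -339/644

y_0 = S_0(0) = a_0 = 3
y_1 = S_1(0) = a_1 = 1
y_2 = S_2(0) = a_2 = -2
y_3 = S_3(0) = a_3 = -3
y_4 = S_3(1) = -4
t_q=5/2 is in segment 1 (τ=1/2); S_1(τ)=-339/644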